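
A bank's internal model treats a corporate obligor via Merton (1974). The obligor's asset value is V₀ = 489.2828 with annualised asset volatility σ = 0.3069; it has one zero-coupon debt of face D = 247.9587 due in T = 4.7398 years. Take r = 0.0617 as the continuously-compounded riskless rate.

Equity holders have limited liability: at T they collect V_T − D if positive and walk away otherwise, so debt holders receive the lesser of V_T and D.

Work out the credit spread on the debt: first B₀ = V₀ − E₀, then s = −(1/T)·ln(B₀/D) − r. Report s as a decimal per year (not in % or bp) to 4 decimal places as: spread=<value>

Apply the equity-as-call identities (strike 247.9587, horizon 4.7398 years):
d₁ = [ln(V₀/D) + (r + σ²/2)T] / (σ√T)
   = [ln(489.2828/247.9587) + (0.0617 + 0.5·0.3069²)·4.7398] / (0.3069·√4.7398)
   = [0.679678 + 0.515661] / 0.668154 = 1.789016
d₂ = d₁ − σ√T = 1.789016 − 0.668154 = 1.120862
N(d₁) = 0.963194,  N(d₂) = 0.868827,  e^(−rT) = 0.746436
E₀ = V₀·N(d₁) − D·e^(−rT)·N(d₂)
   = 489.2828·0.963194 − 247.9587·0.746436·0.868827 = 310.467211
B₀ = V₀ − E₀ = 489.2828 − 310.467211 = 178.815589
spread = −(1/T)·ln(B₀/D) − r = −(1/4.7398)·ln(178.815589/247.9587) − 0.0617 = 0.00727066

spread=0.0073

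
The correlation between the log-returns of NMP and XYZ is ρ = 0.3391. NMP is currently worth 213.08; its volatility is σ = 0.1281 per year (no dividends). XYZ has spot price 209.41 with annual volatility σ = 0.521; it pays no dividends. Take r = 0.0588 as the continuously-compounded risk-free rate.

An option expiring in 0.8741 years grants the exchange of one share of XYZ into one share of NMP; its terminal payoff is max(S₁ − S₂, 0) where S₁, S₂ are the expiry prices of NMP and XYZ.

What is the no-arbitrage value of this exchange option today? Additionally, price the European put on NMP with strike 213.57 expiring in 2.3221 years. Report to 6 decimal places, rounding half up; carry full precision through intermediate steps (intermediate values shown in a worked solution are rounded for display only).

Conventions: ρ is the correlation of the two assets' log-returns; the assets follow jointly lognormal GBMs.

σ_eff = √(σ₁² + σ₂² − 2ρσ₁σ₂) = √(0.1281² + 0.521² − 2·0.3391·0.1281·0.521) = 0.492532
d₁ = (ln(S₁/S₂) + (q₂ − q₁ + σ_eff²/2)T) / (σ_eff√T) = (ln(213.08/209.41) + (0.0 − 0.0 + 0.121294)·0.8741) / 0.460484 = 0.267971
d₂ = d₁ − σ_eff√T = 0.267971 − 0.460484 = -0.192513
N(d₁) = 0.605639,  N(d₂) = 0.423670
V = S₁·e^{−q₁T}·N(d₁) − S₂·e^{−q₂T}·N(d₂) = 129.049609 − 88.720770 = 40.328839
[vanilla: NMP put K=213.57]
σ√T = 0.1281·√2.3221 = 0.195204
d₁ = (ln(S/K) + (r+σ²/2)T) / (σ√T) = (ln(213.08/213.57) + (0.0588+0.1281²/2)·2.3221) / 0.195204 = (-0.002297 + 0.155592) / 0.195204 = 0.785305
d₂ = d₁ − σ√T = 0.785305 − 0.195204 = 0.590100
e^{−rT} = 0.872372
N(−d₁) = 0.216138,  N(−d₂) = 0.277562
price = K·e^{−rT}·N(−d₂) − S·N(−d₁) = 51.713216 − 46.054584 = 5.658632

exchange price = 40.328839
price(NMP put K=213.57) = 5.658632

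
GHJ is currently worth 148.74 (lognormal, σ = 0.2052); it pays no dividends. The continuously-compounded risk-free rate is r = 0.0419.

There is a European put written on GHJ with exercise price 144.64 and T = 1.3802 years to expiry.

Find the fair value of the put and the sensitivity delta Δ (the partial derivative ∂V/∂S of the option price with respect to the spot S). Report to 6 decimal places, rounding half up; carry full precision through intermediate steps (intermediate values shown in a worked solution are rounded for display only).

price = 8.422660
Δ = -0.316905

σ√T = 0.2052·√1.3802 = 0.241073
d₁ = (ln(S/K) + (r+σ²/2)T) / (σ√T) = (ln(148.74/144.64) + (0.0419+0.2052²/2)·1.3802) / 0.241073 = (0.027952 + 0.086888) / 0.241073 = 0.476372
d₂ = d₁ − σ√T = 0.476372 − 0.241073 = 0.235299
e^{−rT} = 0.943810
N(−d₁) = 0.316905,  N(−d₂) = 0.406988
Put price V = K·e^{−rT}·N(−d₂) − S·N(−d₁) = 55.559064 − 47.136405 = 8.422660
Δ = −N(−d₁) = -0.316905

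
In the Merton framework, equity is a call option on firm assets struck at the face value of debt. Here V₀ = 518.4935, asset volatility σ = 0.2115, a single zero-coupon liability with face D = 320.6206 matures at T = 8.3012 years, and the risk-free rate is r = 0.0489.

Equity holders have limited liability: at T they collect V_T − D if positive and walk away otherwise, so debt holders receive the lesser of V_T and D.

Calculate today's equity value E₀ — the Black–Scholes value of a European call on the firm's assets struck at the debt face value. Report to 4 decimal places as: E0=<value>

E0=311.2122

Apply the equity-as-call identities (strike 320.6206, horizon 8.3012 years):
d₁ = [ln(V₀/D) + (r + σ²/2)T] / (σ√T)
   = [ln(518.4935/320.6206) + (0.0489 + 0.5·0.2115²)·8.3012] / (0.2115·√8.3012)
   = [0.480669 + 0.591594] / 0.609370 = 1.759627
d₂ = d₁ − σ√T = 1.759627 − 0.609370 = 1.150258
N(d₁) = 0.960764,  N(d₂) = 0.874981,  e^(−rT) = 0.666358
E₀ = V₀·N(d₁) − D·e^(−rT)·N(d₂)
   = 518.4935·0.960764 − 320.6206·0.666358·0.874981 = 311.212175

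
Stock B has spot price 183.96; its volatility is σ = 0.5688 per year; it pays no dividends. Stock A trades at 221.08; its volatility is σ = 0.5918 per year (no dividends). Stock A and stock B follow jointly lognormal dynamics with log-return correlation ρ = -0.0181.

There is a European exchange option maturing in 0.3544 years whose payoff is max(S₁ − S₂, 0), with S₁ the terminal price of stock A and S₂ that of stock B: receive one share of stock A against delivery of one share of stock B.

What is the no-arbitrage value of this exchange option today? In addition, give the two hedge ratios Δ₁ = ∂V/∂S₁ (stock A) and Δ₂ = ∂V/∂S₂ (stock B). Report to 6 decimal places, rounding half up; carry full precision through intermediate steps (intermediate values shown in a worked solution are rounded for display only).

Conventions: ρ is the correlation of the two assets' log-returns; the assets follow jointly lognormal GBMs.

σ_eff = √(σ₁² + σ₂² − 2ρσ₁σ₂) = √(0.5918² + 0.5688² − 2·-0.0181·0.5918·0.5688) = 0.828219
d₁ = (ln(S₁/S₂) + (q₂ − q₁ + σ_eff²/2)T) / (σ_eff√T) = (ln(221.08/183.96) + (0.0 − 0.0 + 0.342973)·0.3544) / 0.493051 = 0.619319
d₂ = d₁ − σ_eff√T = 0.619319 − 0.493051 = 0.126268
N(d₁) = 0.732147,  N(d₂) = 0.550240
V = S₁·e^{−q₁T}·N(d₁) − S₂·e^{−q₂T}·N(d₂) = 161.863044 − 101.222178 = 60.640866
Key observation: the rate r is irrelevant here: denominating values in stock B turns the exchange into a ratio option on S₁/S₂, and discounting at r drops out.
Δ₁ = e^{−q₁T}·N(d₁) = 0.732147;  Δ₂ = −e^{−q₂T}·N(d₂) = -0.550240

exchange price = 60.640866
Δ1 = 0.732147
Δ2 = -0.550240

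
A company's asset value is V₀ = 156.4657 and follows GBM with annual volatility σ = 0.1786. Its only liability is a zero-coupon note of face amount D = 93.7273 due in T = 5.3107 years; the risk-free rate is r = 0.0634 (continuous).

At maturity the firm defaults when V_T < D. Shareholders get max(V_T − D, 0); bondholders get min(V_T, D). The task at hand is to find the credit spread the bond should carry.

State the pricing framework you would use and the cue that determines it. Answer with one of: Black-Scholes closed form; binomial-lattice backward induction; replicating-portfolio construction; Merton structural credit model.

framework: Merton structural credit model

Key observation: the question is about default risk generated by asset-value dynamics against a debt face of 93.7273 — the structural framework prices exactly that.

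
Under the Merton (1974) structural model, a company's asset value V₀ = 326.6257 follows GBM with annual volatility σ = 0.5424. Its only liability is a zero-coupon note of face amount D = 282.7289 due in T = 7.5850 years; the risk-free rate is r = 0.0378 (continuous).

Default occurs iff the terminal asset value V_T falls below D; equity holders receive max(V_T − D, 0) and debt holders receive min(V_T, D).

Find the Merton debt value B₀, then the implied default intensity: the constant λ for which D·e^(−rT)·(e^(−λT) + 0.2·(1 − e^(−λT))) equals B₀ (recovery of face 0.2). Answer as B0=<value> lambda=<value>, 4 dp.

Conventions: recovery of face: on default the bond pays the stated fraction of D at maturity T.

Work the structural quantities from V₀ = 326.6257 against face 282.7289:
d₁ = [ln(V₀/D) + (r + σ²/2)T] / (σ√T)
   = [ln(326.6257/282.7289) + (0.0378 + 0.5·0.5424²)·7.5850] / (0.5424·√7.5850)
   = [0.144326 + 1.402458] / 1.493817 = 1.035458
d₂ = d₁ − σ√T = 1.035458 − 1.493817 = -0.458360
N(d₁) = 0.849772,  N(d₂) = 0.323347,  e^(−rT) = 0.750727
E₀ = V₀·N(d₁) − D·e^(−rT)·N(d₂)
   = 326.6257·0.849772 − 282.7289·0.750727·0.323347 = 208.926356
B₀ = V₀ − E₀ = 326.6257 − 208.926356 = 117.699344
e^(−λT) = (B₀·e^(rT)/D − 0.2)/(1 − 0.2) = (117.6993·1.332042/282.7289 − 0.2)/0.8 = 0.44315692
λ = −ln(0.44315692)/7.5850 = 0.107295

B0=117.6993 lambda=0.1073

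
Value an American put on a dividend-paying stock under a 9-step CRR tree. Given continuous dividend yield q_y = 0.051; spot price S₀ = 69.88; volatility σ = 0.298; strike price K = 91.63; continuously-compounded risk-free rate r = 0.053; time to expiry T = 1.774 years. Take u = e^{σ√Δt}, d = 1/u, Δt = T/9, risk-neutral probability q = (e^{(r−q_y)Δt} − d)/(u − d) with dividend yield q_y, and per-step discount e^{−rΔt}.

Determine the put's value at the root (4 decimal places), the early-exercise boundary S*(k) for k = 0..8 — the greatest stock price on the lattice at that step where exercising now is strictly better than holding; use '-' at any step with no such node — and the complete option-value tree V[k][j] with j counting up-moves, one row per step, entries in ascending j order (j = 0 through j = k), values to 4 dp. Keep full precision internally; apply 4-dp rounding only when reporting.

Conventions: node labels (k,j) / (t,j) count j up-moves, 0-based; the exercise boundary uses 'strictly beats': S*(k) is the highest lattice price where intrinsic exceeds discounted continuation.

Δt=0.19711, u=1.14145, d=0.87607, q=0.46846, disc=e^(-rΔt)=0.98961
k=9 terminal: V=max(K-S,0) → 70.3866 63.9516 55.5672 44.6431 30.4099 11.8651 0.0000 0.0000 0.0000 0.0000
k=8: j=0 S=24.2484 intr=67.3816 cont=66.6719 V=67.3816[EX]; j=1 S=31.5937 intr=60.0363 cont=59.4000 V=60.0363[EX]; j=2 S=41.1640 intr=50.4660 cont=49.9254 V=50.4660[EX]; j=3 S=53.6334 intr=37.9966 cont=37.5808 V=37.9966[EX]; j=4 S=69.8800 intr=21.7500 cont=21.4967 V=21.7500[EX]; j=5 S=91.0480 intr=0.5820 cont=6.2413 V=6.2413[hold]; j=6 S=118.6282 intr=0.0000 cont=0.0000 V=0.0000[hold]; j=7 S=154.5629 intr=0.0000 cont=0.0000 V=0.0000[hold]; j=8 S=201.3830 intr=0.0000 cont=0.0000 V=0.0000[hold]  S*(8)=69.8800
k=7: j=0 S=27.6784 intr=63.9516 cont=63.2761 V=63.9516[EX]; j=1 S=36.0628 intr=55.5672 cont=54.9757 V=55.5672[EX]; j=2 S=46.9869 intr=44.6431 cont=44.1608 V=44.6431[EX]; j=3 S=61.2201 intr=30.4099 cont=30.0700 V=30.4099[EX]; j=4 S=79.7649 intr=11.8651 cont=14.3343 V=14.3343[hold]; j=5 S=103.9272 intr=0.0000 cont=3.2830 V=3.2830[hold]; j=6 S=135.4087 intr=0.0000 cont=0.0000 V=0.0000[hold]; j=7 S=176.4266 intr=0.0000 cont=0.0000 V=0.0000[hold]  S*(7)=61.2201
k=6: j=0 S=31.5937 intr=60.0363 cont=59.4000 V=60.0363[EX]; j=1 S=41.1640 intr=50.4660 cont=49.9254 V=50.4660[EX]; j=2 S=53.6334 intr=37.9966 cont=37.5808 V=37.9966[EX]; j=3 S=69.8800 intr=21.7500 cont=22.6414 V=22.6414[hold]; j=4 S=91.0480 intr=0.5820 cont=9.0621 V=9.0621[hold]; j=5 S=118.6282 intr=0.0000 cont=1.7269 V=1.7269[hold]; j=6 S=154.5629 intr=0.0000 cont=0.0000 V=0.0000[hold]  S*(6)=53.6334
k=5: j=0 S=36.0628 intr=55.5672 cont=54.9757 V=55.5672[EX]; j=1 S=46.9869 intr=44.6431 cont=44.1608 V=44.6431[EX]; j=2 S=61.2201 intr=30.4099 cont=30.4832 V=30.4832[hold]; j=3 S=79.7649 intr=11.8651 cont=16.1108 V=16.1108[hold]; j=4 S=103.9272 intr=0.0000 cont=5.5674 V=5.5674[hold]; j=5 S=135.4087 intr=0.0000 cont=0.9084 V=0.9084[hold]  S*(5)=46.9869
k=4: j=0 S=41.1640 intr=50.4660 cont=49.9254 V=50.4660[EX]; j=1 S=53.6334 intr=37.9966 cont=37.6148 V=37.9966[EX]; j=2 S=69.8800 intr=21.7500 cont=23.5035 V=23.5035[hold]; j=3 S=91.0480 intr=0.5820 cont=11.0556 V=11.0556[hold]; j=4 S=118.6282 intr=0.0000 cont=3.3497 V=3.3497[hold]  S*(4)=53.6334
k=3: j=0 S=46.9869 intr=44.6431 cont=44.1608 V=44.6431[EX]; j=1 S=61.2201 intr=30.4099 cont=30.8829 V=30.8829[hold]; j=2 S=79.7649 intr=11.8651 cont=17.4885 V=17.4885[hold]; j=3 S=103.9272 intr=0.0000 cont=7.3683 V=7.3683[hold]  S*(3)=46.9869
k=2: j=0 S=53.6334 intr=37.9966 cont=37.8001 V=37.9966[EX]; j=1 S=69.8800 intr=21.7500 cont=24.3524 V=24.3524[hold]; j=2 S=91.0480 intr=0.5820 cont=12.6151 V=12.6151[hold]  S*(2)=53.6334
k=1: j=0 S=61.2201 intr=30.4099 cont=31.2764 V=31.2764[hold]; j=1 S=79.7649 intr=11.8651 cont=18.6581 V=18.6581[hold]  S*(1)=-
k=0: j=0 S=69.8800 intr=21.7500 cont=25.1016 V=25.1016[hold]  S*(0)=-

price = 25.1016
boundary = - - 53.6334 46.9869 53.6334 46.9869 53.6334 61.2201 69.8800
tree:
25.1016
31.2764 18.6581
37.9966 24.3524 12.6151
44.6431 30.8829 17.4885 7.3683
50.4660 37.9966 23.5035 11.0556 3.3497
55.5672 44.6431 30.4832 16.1108 5.5674 0.9084
60.0363 50.4660 37.9966 22.6414 9.0621 1.7269 0.0000
63.9516 55.5672 44.6431 30.4099 14.3343 3.2830 0.0000 0.0000
67.3816 60.0363 50.4660 37.9966 21.7500 6.2413 0.0000 0.0000 0.0000
70.3866 63.9516 55.5672 44.6431 30.4099 11.8651 0.0000 0.0000 0.0000 0.0000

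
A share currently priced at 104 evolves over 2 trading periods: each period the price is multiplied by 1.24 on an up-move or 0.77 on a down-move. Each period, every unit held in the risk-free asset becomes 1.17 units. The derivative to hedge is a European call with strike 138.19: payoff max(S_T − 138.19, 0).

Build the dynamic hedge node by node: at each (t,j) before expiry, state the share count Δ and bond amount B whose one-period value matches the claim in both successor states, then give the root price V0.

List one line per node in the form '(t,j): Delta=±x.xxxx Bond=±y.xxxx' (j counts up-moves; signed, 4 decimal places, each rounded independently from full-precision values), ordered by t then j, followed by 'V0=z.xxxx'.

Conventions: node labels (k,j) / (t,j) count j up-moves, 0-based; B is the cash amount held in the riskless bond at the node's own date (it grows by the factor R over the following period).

Risk-neutral probability p* = (R−d)/(u−d) = (1.17−0.77)/(1.24−0.77) = 0.8511.
At maturity the claim pays: V(2,0)=0.0000, V(2,1)=0.0000, V(2,2)=21.7204
(1,0): S=80.0800. Δ = (V_up−V_dn)/(S_up−S_dn) = (0.0000−0.0000)/(99.2992−61.6616) = 0.0000. V = [p*·0.0000 + (1−p*)·0.0000]/1.17 = 0.0000. B = V − Δ·S = 0.0000.
(1,1): S=128.9600. Δ = (V_up−V_dn)/(S_up−S_dn) = (21.7204−0.0000)/(159.9104−99.2992) = 0.3584. V = [p*·21.7204 + (1−p*)·0.0000]/1.17 = 15.7995. B = V − Δ·S = -30.4141.
(0,0): S=104.0000. Δ = (V_up−V_dn)/(S_up−S_dn) = (15.7995−0.0000)/(128.9600−80.0800) = 0.3232. V = [p*·15.7995 + (1−p*)·0.0000]/1.17 = 11.4927. B = V − Δ·S = -22.1234.
Verification: the root portfolio costs Δ(0,0)·S0 + B(0,0) = 11.4927, matching V0.

(0,0): Delta=0.3232 Bond=-22.1234
(1,0): Delta=0.0000 Bond=0.0000
(1,1): Delta=0.3584 Bond=-30.4141
V0=11.4927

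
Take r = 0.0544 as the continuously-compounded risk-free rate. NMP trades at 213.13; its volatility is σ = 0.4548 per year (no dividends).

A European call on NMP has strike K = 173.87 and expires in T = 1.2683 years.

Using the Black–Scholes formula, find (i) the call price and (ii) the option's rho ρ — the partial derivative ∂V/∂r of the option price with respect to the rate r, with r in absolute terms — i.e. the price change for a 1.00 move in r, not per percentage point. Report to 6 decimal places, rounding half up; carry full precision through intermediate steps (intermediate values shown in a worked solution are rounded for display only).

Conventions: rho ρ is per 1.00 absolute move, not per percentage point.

price = 68.461698
ρ = 125.295070

σ√T = 0.4548·√1.2683 = 0.512190
d₁ = (ln(S/K) + (r+σ²/2)T) / (σ√T) = (ln(213.13/173.87) + (0.0544+0.4548²/2)·1.2683) / 0.512190 = (0.203594 + 0.200165) / 0.512190 = 0.788299
d₂ = d₁ − σ√T = 0.788299 − 0.512190 = 0.276109
e^{−rT} = 0.933331
N(d₁) = 0.784739,  N(d₂) = 0.608768
Call price V = S·N(d₁) − K·e^{−rT}·N(d₂) = 167.251472 − 98.789774 = 68.461698
ρ = K·T·e^{−rT}·N(d₂) = 125.295070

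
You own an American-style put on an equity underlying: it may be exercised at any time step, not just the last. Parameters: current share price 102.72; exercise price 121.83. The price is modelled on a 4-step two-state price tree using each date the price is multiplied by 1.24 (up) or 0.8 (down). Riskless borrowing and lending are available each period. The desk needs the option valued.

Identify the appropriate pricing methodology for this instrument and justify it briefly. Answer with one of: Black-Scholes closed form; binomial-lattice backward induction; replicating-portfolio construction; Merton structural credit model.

Key observation: the defining feature is the embedded early-exercise option across 4 discrete dates on the spot-102.72 tree; pricing the strike-121.83 put means working backward with an exercise test at every node.

framework: binomial-lattice backward induction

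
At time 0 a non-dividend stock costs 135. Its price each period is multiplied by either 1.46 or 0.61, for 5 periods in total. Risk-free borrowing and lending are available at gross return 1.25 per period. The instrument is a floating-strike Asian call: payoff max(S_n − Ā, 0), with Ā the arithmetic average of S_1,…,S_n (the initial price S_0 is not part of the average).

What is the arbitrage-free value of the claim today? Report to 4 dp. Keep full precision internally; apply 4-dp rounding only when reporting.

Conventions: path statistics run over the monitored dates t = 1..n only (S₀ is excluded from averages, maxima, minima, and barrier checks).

Set p* = 0.7529 (from d < R < u); the path-dependent value is the discounted p*-expectation over all price paths.
Enumerate all 2^5 = 32 price paths (U = up ×1.46, D = down ×0.61); each path with k up-moves has probability p*^k·(1−p*)^(5−k).
DDDDD: Ā=38.6640, payoff=0.0000, prob=0.000920
UDDDD: Ā=92.5400, payoff=0.0000, prob=0.002805
DUDDD: Ā=69.5900, payoff=0.0000, prob=0.002805
UUDDD: Ā=166.5597, payoff=0.0000, prob=0.008549
DDUDD: Ā=55.5905, payoff=0.0000, prob=0.002805
UDUDD: Ā=133.0527, payoff=0.0000, prob=0.008549
DUUDD: Ā=110.1027, payoff=0.0000, prob=0.008549
UUUDD: Ā=263.5244, payoff=0.0000, prob=0.026055
DDDUD: Ā=47.0508, payoff=0.0000, prob=0.002805
UDDUD: Ā=112.6134, payoff=0.0000, prob=0.008549
DUDUD: Ā=89.6634, payoff=0.0000, prob=0.008549
UUDUD: Ā=214.6042, payoff=0.0000, prob=0.026055
DDUUD: Ā=75.6639, payoff=0.0000, prob=0.008549
UDUUD: Ā=181.0972, payoff=0.0000, prob=0.026055
DUUUD: Ā=158.1472, payoff=0.0000, prob=0.026055
UUUUD: Ā=378.5163, payoff=0.0000, prob=0.079404
DDDDU: Ā=41.8416, payoff=0.0000, prob=0.002805
UDDDU: Ā=100.1455, payoff=0.0000, prob=0.008549
DUDDU: Ā=77.1955, payoff=0.0000, prob=0.008549
UUDDU: Ā=184.7629, payoff=0.0000, prob=0.026055
DDUDU: Ā=63.1960, payoff=2.1215, prob=0.008549
UDUDU: Ā=151.2559, payoff=5.0776, prob=0.026055
DUUDU: Ā=128.3059, payoff=28.0276, prob=0.026055
UUUDU: Ā=307.0928, payoff=67.0824, prob=0.079404
DDDUU: Ā=54.6563, payoff=10.6612, prob=0.008549
UDDUU: Ā=130.8166, payoff=25.5169, prob=0.026055
DUDUU: Ā=107.8666, payoff=48.4669, prob=0.026055
UUDUU: Ā=258.1726, payoff=116.0026, prob=0.079404
DDUUU: Ā=93.8671, payoff=62.4664, prob=0.026055
UDUUU: Ā=224.6656, payoff=149.5096, prob=0.079404
DUUUU: Ā=201.7156, payoff=172.4596, prob=0.079404
UUUUU: Ā=482.7947, payoff=412.7723, prob=0.241994
Price = Σ prob·payoff / R^5 = 144.519068 / 3.051758 = 47.3560

price = 47.3560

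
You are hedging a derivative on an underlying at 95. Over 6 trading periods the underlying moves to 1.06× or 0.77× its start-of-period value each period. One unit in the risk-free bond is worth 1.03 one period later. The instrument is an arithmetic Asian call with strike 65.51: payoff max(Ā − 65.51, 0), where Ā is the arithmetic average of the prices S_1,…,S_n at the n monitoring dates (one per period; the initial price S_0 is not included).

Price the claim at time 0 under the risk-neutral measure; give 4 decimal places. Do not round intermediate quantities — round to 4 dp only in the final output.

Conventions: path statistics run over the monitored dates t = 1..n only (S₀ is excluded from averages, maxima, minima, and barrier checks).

price = 33.5232

Under the martingale measure an up-move has probability p* = 0.8966; value the claim as the probability-weighted average of per-path payoffs, discounted 6 periods at R = 1.03.
Enumerate all 2^6 = 64 price paths (U = up ×1.06, D = down ×0.77); each path with k up-moves has probability p*^k·(1−p*)^(6−k).
DDDDDD: Ā=41.9593, payoff=0.0000, prob=0.000001
UDDDDD: Ā=57.7622, payoff=0.0000, prob=0.000011
DUDDDD: Ā=53.1706, payoff=0.0000, prob=0.000011
UUDDDD: Ā=73.1958, payoff=7.6858, prob=0.000092
DDUDDD: Ā=49.6350, payoff=0.0000, prob=0.000011
UDUDDD: Ā=68.3287, payoff=2.8187, prob=0.000092
DUUDDD: Ā=63.7370, payoff=0.0000, prob=0.000092
UUUDDD: Ā=87.7418, payoff=22.2318, prob=0.000798
DDDUDD: Ā=46.9126, payoff=0.0000, prob=0.000011
UDDUDD: Ā=64.5809, payoff=0.0000, prob=0.000092
DUDUDD: Ā=59.9893, payoff=0.0000, prob=0.000092
UUDUDD: Ā=82.5826, payoff=17.0726, prob=0.000798
DDUUDD: Ā=56.4537, payoff=0.0000, prob=0.000092
UDUUDD: Ā=77.7155, payoff=12.2055, prob=0.000798
DUUUDD: Ā=73.1238, payoff=7.6138, prob=0.000798
UUUUDD: Ā=100.6639, payoff=35.1539, prob=0.006914
DDDDUD: Ā=44.8163, payoff=0.0000, prob=0.000011
UDDDUD: Ā=61.6952, payoff=0.0000, prob=0.000092
DUDDUD: Ā=57.1035, payoff=0.0000, prob=0.000092
UUDDUD: Ā=78.6101, payoff=13.1001, prob=0.000798
DDUDUD: Ā=53.5680, payoff=0.0000, prob=0.000092
UDUDUD: Ā=73.7429, payoff=8.2329, prob=0.000798
DUUDUD: Ā=69.1512, payoff=3.6412, prob=0.000798
UUUDUD: Ā=95.1952, payoff=29.6852, prob=0.006914
DDDUUD: Ā=50.8456, payoff=0.0000, prob=0.000092
UDDUUD: Ā=69.9952, payoff=4.4852, prob=0.000798
DUDUUD: Ā=65.4035, payoff=0.0000, prob=0.000798
UUDUUD: Ā=90.0360, payoff=24.5260, prob=0.006914
DDUUUD: Ā=61.8679, payoff=0.0000, prob=0.000798
UDUUUD: Ā=85.1688, payoff=19.6588, prob=0.006914
DUUUUD: Ā=80.5772, payoff=15.0672, prob=0.006914
UUUUUD: Ā=110.9244, payoff=45.4144, prob=0.059924
DDDDDU: Ā=43.2022, payoff=0.0000, prob=0.000011
UDDDDU: Ā=59.4732, payoff=0.0000, prob=0.000092
DUDDDU: Ā=54.8815, payoff=0.0000, prob=0.000092
UUDDDU: Ā=75.5512, payoff=10.0412, prob=0.000798
DDUDDU: Ā=51.3459, payoff=0.0000, prob=0.000092
UDUDDU: Ā=70.6840, payoff=5.1740, prob=0.000798
DUUDDU: Ā=66.0923, payoff=0.5823, prob=0.000798
UUUDDU: Ā=90.9843, payoff=25.4743, prob=0.006914
DDDUDU: Ā=48.6235, payoff=0.0000, prob=0.000092
UDDUDU: Ā=66.9363, payoff=1.4263, prob=0.000798
DUDUDU: Ā=62.3446, payoff=0.0000, prob=0.000798
UUDUDU: Ā=85.8251, payoff=20.3151, prob=0.006914
DDUUDU: Ā=58.8090, payoff=0.0000, prob=0.000798
UDUUDU: Ā=80.9579, payoff=15.4479, prob=0.006914
DUUUDU: Ā=76.3662, payoff=10.8562, prob=0.006914
UUUUDU: Ā=105.1275, payoff=39.6175, prob=0.059924
DDDDUU: Ā=46.5273, payoff=0.0000, prob=0.000092
UDDDUU: Ā=64.0505, payoff=0.0000, prob=0.000798
DUDDUU: Ā=59.4589, payoff=0.0000, prob=0.000798
UUDDUU: Ā=81.8525, payoff=16.3425, prob=0.006914
DDUDUU: Ā=55.9233, payoff=0.0000, prob=0.000798
UDUDUU: Ā=76.9853, payoff=11.4753, prob=0.006914
DUUDUU: Ā=72.3936, payoff=6.8836, prob=0.006914
UUUDUU: Ā=99.6588, payoff=34.1488, prob=0.059924
DDDUUU: Ā=53.2009, payoff=0.0000, prob=0.000798
UDDUUU: Ā=73.2376, payoff=7.7276, prob=0.006914
DUDUUU: Ā=68.6459, payoff=3.1359, prob=0.006914
UUDUUU: Ā=94.4996, payoff=28.9896, prob=0.059924
DDUUUU: Ā=65.1103, payoff=0.0000, prob=0.006914
UDUUUU: Ā=89.6324, payoff=24.1224, prob=0.059924
DUUUUU: Ā=85.0408, payoff=19.5308, prob=0.059924
UUUUUU: Ā=117.0691, payoff=51.5591, prob=0.519340
Price = Σ prob·payoff / R^6 = 40.028440 / 1.194052 = 33.5232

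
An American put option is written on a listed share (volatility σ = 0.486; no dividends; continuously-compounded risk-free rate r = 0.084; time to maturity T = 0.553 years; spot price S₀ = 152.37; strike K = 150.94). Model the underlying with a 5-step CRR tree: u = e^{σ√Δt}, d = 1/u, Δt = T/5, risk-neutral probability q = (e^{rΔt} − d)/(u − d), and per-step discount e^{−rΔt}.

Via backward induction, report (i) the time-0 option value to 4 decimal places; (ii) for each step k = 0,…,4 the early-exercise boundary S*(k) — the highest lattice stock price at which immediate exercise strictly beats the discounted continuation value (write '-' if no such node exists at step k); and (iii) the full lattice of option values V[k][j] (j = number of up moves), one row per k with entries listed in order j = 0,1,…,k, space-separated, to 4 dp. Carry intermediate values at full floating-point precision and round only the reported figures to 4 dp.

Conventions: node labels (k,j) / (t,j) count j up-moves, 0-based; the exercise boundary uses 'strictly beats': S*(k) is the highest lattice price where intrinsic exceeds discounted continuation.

params: Δt=0.11060 u=1.17542 d=0.85076 q=0.48843 e^(-rΔt)=0.99075
t_5 payoffs: 83.0304 57.1150 21.3099 0.0000 0.0000 0.0000
t_4: node(4,0) S=79.8224 payoff=71.1176 vs cont=69.7218 → 71.1176 [stop]  node(4,1) S=110.2839 payoff=40.6561 vs cont=39.2603 → 40.6561 [stop]  node(4,2) S=152.3700 payoff=0.0000 vs cont=10.8007 → 10.8007 [wait]  node(4,3) S=210.5169 payoff=0.0000 vs cont=0.0000 → 0.0000 [wait]  node(4,4) S=290.8535 payoff=0.0000 vs cont=0.0000 → 0.0000 [wait]  ⇒ S*(4)=110.2839
t_3: node(3,0) S=93.8250 payoff=57.1150 vs cont=55.7192 → 57.1150 [stop]  node(3,1) S=129.6301 payoff=21.3099 vs cont=25.8327 → 25.8327 [wait]  node(3,2) S=179.0990 payoff=0.0000 vs cont=5.4742 → 5.4742 [wait]  node(3,3) S=247.4461 payoff=0.0000 vs cont=0.0000 → 0.0000 [wait]  ⇒ S*(3)=93.8250
t_2: node(2,0) S=110.2839 payoff=40.6561 vs cont=41.4490 → 41.4490 [wait]  node(2,1) S=152.3700 payoff=0.0000 vs cont=15.7421 → 15.7421 [wait]  node(2,2) S=210.5169 payoff=0.0000 vs cont=2.7746 → 2.7746 [wait]  ⇒ S*(2)=-
t_1: node(1,0) S=129.6301 payoff=21.3099 vs cont=28.6258 → 28.6258 [wait]  node(1,1) S=179.0990 payoff=0.0000 vs cont=9.3214 → 9.3214 [wait]  ⇒ S*(1)=-
t_0: node(0,0) S=152.3700 payoff=0.0000 vs cont=19.0194 → 19.0194 [wait]  ⇒ S*(0)=-

price = 19.0194
boundary = - - - 93.8250 110.2839
tree:
19.0194
28.6258 9.3214
41.4490 15.7421 2.7746
57.1150 25.8327 5.4742 0.0000
71.1176 40.6561 10.8007 0.0000 0.0000
83.0304 57.1150 21.3099 0.0000 0.0000 0.0000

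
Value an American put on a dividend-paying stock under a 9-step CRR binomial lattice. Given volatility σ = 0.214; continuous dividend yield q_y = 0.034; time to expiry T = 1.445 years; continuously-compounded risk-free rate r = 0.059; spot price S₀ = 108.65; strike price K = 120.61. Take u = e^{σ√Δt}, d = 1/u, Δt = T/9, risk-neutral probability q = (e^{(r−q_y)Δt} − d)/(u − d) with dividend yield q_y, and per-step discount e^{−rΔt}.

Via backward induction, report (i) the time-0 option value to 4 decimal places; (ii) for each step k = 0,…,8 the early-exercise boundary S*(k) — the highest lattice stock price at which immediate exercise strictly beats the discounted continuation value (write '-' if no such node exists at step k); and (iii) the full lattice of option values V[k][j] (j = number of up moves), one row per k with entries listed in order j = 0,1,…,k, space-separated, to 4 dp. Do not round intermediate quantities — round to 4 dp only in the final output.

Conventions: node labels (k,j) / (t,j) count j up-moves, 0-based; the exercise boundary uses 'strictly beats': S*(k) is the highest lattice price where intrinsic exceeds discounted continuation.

price = 16.2138
boundary = - - 91.5271 84.0058 91.5271 84.0058 91.5271 99.7217 108.6500
tree:
16.2138
22.0385 10.7430
29.0829 15.4681 6.2592
36.6042 21.5865 9.6917 2.9727
43.5073 29.0829 14.5590 5.0470 0.9712
49.8432 36.6042 21.0651 8.3807 1.8355 0.1322
55.6585 43.5073 29.0829 13.5105 3.4507 0.2680 0.0000
60.9959 49.8432 36.6042 20.8883 6.4475 0.5432 0.0000 0.0000
65.8947 55.6585 43.5073 29.0829 11.9600 1.1012 0.0000 0.0000 0.0000
70.3909 60.9959 49.8432 36.6042 20.8883 2.2323 0.0000 0.0000 0.0000 0.0000

Δt=0.16056, u=1.08953, d=0.91783, q=0.50200, disc=e^(-rΔt)=0.99057
k=9 terminal: V=max(K-S,0) → 70.3909 60.9959 49.8432 36.6042 20.8883 2.2323 0.0000 0.0000 0.0000 0.0000
k=8: j=0 S=54.7153 intr=65.8947 cont=65.0554 V=65.8947[EX]; j=1 S=64.9515 intr=55.6585 cont=54.8750 V=55.6585[EX]; j=2 S=77.1027 intr=43.5073 cont=42.7900 V=43.5073[EX]; j=3 S=91.5271 intr=29.0829 cont=28.4441 V=29.0829[EX]; j=4 S=108.6500 intr=11.9600 cont=11.4144 V=11.9600[EX]; j=5 S=128.9763 intr=0.0000 cont=1.1012 V=1.1012[hold]; j=6 S=153.1053 intr=0.0000 cont=0.0000 V=0.0000[hold]; j=7 S=181.7483 intr=0.0000 cont=0.0000 V=0.0000[hold]; j=8 S=215.7498 intr=0.0000 cont=0.0000 V=0.0000[hold]  S*(8)=108.6500
k=7: j=0 S=59.6141 intr=60.9959 cont=60.1833 V=60.9959[EX]; j=1 S=70.7668 intr=49.8432 cont=49.0914 V=49.8432[EX]; j=2 S=84.0058 intr=36.6042 cont=35.9244 V=36.6042[EX]; j=3 S=99.7217 intr=20.8883 cont=20.2941 V=20.8883[EX]; j=4 S=118.3777 intr=2.2323 cont=6.4475 V=6.4475[hold]; j=5 S=140.5238 intr=0.0000 cont=0.5432 V=0.5432[hold]; j=6 S=166.8131 intr=0.0000 cont=0.0000 V=0.0000[hold]; j=7 S=198.0206 intr=0.0000 cont=0.0000 V=0.0000[hold]  S*(7)=99.7217
k=6: j=0 S=64.9515 intr=55.6585 cont=54.8750 V=55.6585[EX]; j=1 S=77.1027 intr=43.5073 cont=42.7900 V=43.5073[EX]; j=2 S=91.5271 intr=29.0829 cont=28.4441 V=29.0829[EX]; j=3 S=108.6500 intr=11.9600 cont=13.5105 V=13.5105[hold]; j=4 S=128.9763 intr=0.0000 cont=3.4507 V=3.4507[hold]; j=5 S=153.1053 intr=0.0000 cont=0.2680 V=0.2680[hold]; j=6 S=181.7483 intr=0.0000 cont=0.0000 V=0.0000[hold]  S*(6)=91.5271
k=5: j=0 S=70.7668 intr=49.8432 cont=49.0914 V=49.8432[EX]; j=1 S=84.0058 intr=36.6042 cont=35.9244 V=36.6042[EX]; j=2 S=99.7217 intr=20.8883 cont=21.0651 V=21.0651[hold]; j=3 S=118.3777 intr=2.2323 cont=8.3807 V=8.3807[hold]; j=4 S=140.5238 intr=0.0000 cont=1.8355 V=1.8355[hold]; j=5 S=166.8131 intr=0.0000 cont=0.1322 V=0.1322[hold]  S*(5)=84.0058
k=4: j=0 S=77.1027 intr=43.5073 cont=42.7900 V=43.5073[EX]; j=1 S=91.5271 intr=29.0829 cont=28.5320 V=29.0829[EX]; j=2 S=108.6500 intr=11.9600 cont=14.5590 V=14.5590[hold]; j=3 S=128.9763 intr=0.0000 cont=5.0470 V=5.0470[hold]; j=4 S=153.1053 intr=0.0000 cont=0.9712 V=0.9712[hold]  S*(4)=91.5271
k=3: j=0 S=84.0058 intr=36.6042 cont=35.9244 V=36.6042[EX]; j=1 S=99.7217 intr=20.8883 cont=21.5865 V=21.5865[hold]; j=2 S=118.3777 intr=2.2323 cont=9.6917 V=9.6917[hold]; j=3 S=140.5238 intr=0.0000 cont=2.9727 V=2.9727[hold]  S*(3)=84.0058
k=2: j=0 S=91.5271 intr=29.0829 cont=28.7913 V=29.0829[EX]; j=1 S=108.6500 intr=11.9600 cont=15.4681 V=15.4681[hold]; j=2 S=128.9763 intr=0.0000 cont=6.2592 V=6.2592[hold]  S*(2)=91.5271
k=1: j=0 S=99.7217 intr=20.8883 cont=22.0385 V=22.0385[hold]; j=1 S=118.3777 intr=2.2323 cont=10.7430 V=10.7430[hold]  S*(1)=-
k=0: j=0 S=108.6500 intr=11.9600 cont=16.2138 V=16.2138[hold]  S*(0)=-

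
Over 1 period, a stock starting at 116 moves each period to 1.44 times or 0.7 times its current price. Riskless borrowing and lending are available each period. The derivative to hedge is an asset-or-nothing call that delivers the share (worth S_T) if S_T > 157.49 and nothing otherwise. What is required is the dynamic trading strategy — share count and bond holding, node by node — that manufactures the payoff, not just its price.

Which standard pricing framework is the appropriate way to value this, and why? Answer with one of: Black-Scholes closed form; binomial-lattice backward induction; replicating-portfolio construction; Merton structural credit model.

framework: replicating-portfolio construction

Key observation: since the answer must list Δ and B at each node of the 1.44/0.7 lattice on 116, the replicating-portfolio method — solving the two-state system at every node — is the one that applies.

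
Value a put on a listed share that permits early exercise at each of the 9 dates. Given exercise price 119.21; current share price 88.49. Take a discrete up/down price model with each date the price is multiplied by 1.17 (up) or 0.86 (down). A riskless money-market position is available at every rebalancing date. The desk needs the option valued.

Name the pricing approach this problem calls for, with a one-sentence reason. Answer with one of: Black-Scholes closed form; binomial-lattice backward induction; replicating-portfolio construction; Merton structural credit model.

framework: binomial-lattice backward induction

Key observation: the exercise right at every one of the 9 steps is what matters: each node needs max(119.21 − S, continuation), which only the stepwise tree valuation starting from spot 88.49 delivers.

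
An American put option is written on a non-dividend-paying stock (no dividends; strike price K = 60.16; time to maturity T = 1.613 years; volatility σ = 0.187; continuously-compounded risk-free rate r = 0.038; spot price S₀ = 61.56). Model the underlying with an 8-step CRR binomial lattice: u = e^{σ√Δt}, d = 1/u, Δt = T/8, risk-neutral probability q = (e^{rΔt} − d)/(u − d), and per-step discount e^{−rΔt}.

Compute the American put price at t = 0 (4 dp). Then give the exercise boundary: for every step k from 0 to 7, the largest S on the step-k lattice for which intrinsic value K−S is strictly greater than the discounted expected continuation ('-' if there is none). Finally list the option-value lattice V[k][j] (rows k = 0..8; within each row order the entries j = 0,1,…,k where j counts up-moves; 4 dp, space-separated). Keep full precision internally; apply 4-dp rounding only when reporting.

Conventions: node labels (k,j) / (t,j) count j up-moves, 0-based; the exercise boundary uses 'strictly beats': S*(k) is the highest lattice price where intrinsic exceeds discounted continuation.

Δt=0.20162  u=1.08759  d=0.91946  q=0.52476  discount=0.99237
step 8 (expiry): payoffs max(K−S,0) = 28.7141 22.9639 16.1622 8.1167 0.0000 0.0000 0.0000 0.0000 0.0000
step 7: (k=7,j=0): S=34.2004, K−S=25.9596, hold=25.5005 ⇒ V=25.9596 exercise | (k=7,j=1): S=40.4543, K−S=19.7057, hold=19.2466 ⇒ V=19.7057 exercise | (k=7,j=2): S=47.8518, K−S=12.3082, hold=11.8491 ⇒ V=12.3082 exercise | (k=7,j=3): S=56.6020, K−S=3.5580, hold=3.8279 ⇒ V=3.8279 continue | (k=7,j=4): S=66.9523, K−S=0.0000, hold=0.0000 ⇒ V=0.0000 continue | (k=7,j=5): S=79.1952, K−S=0.0000, hold=0.0000 ⇒ V=0.0000 continue | (k=7,j=6): S=93.6770, K−S=0.0000, hold=0.0000 ⇒ V=0.0000 continue | (k=7,j=7): S=110.8068, K−S=0.0000, hold=0.0000 ⇒ V=0.0000 continue  boundary S*=47.8518
step 6: (k=6,j=0): S=37.1961, K−S=22.9639, hold=22.5047 ⇒ V=22.9639 exercise | (k=6,j=1): S=43.9978, K−S=16.1622, hold=15.7030 ⇒ V=16.1622 exercise | (k=6,j=2): S=52.0433, K−S=8.1167, hold=7.7981 ⇒ V=8.1167 exercise | (k=6,j=3): S=61.5600, K−S=0.0000, hold=1.8053 ⇒ V=1.8053 continue | (k=6,j=4): S=72.8169, K−S=0.0000, hold=0.0000 ⇒ V=0.0000 continue | (k=6,j=5): S=86.1323, K−S=0.0000, hold=0.0000 ⇒ V=0.0000 continue | (k=6,j=6): S=101.8825, K−S=0.0000, hold=0.0000 ⇒ V=0.0000 continue  boundary S*=52.0433
step 5: (k=5,j=0): S=40.4543, K−S=19.7057, hold=19.2466 ⇒ V=19.7057 exercise | (k=5,j=1): S=47.8518, K−S=12.3082, hold=11.8491 ⇒ V=12.3082 exercise | (k=5,j=2): S=56.6020, K−S=3.5580, hold=4.7680 ⇒ V=4.7680 continue | (k=5,j=3): S=66.9523, K−S=0.0000, hold=0.8514 ⇒ V=0.8514 continue | (k=5,j=4): S=79.1952, K−S=0.0000, hold=0.0000 ⇒ V=0.0000 continue | (k=5,j=5): S=93.6770, K−S=0.0000, hold=0.0000 ⇒ V=0.0000 continue  boundary S*=47.8518
step 4: (k=4,j=0): S=43.9978, K−S=16.1622, hold=15.7030 ⇒ V=16.1622 exercise | (k=4,j=1): S=52.0433, K−S=8.1167, hold=8.2876 ⇒ V=8.2876 continue | (k=4,j=2): S=61.5600, K−S=0.0000, hold=2.6920 ⇒ V=2.6920 continue | (k=4,j=3): S=72.8169, K−S=0.0000, hold=0.4015 ⇒ V=0.4015 continue | (k=4,j=4): S=86.1323, K−S=0.0000, hold=0.0000 ⇒ V=0.0000 continue  boundary S*=43.9978
step 3: (k=3,j=0): S=47.8518, K−S=12.3082, hold=11.9381 ⇒ V=12.3082 exercise | (k=3,j=1): S=56.6020, K−S=3.5580, hold=5.3104 ⇒ V=5.3104 continue | (k=3,j=2): S=66.9523, K−S=0.0000, hold=1.4787 ⇒ V=1.4787 continue | (k=3,j=3): S=79.1952, K−S=0.0000, hold=0.1894 ⇒ V=0.1894 continue  boundary S*=47.8518
step 2: (k=2,j=0): S=52.0433, K−S=8.1167, hold=8.5701 ⇒ V=8.5701 continue | (k=2,j=1): S=61.5600, K−S=0.0000, hold=3.2745 ⇒ V=3.2745 continue | (k=2,j=2): S=72.8169, K−S=0.0000, hold=0.7960 ⇒ V=0.7960 continue  boundary S*=-
step 1: (k=1,j=0): S=56.6020, K−S=3.5580, hold=5.7469 ⇒ V=5.7469 continue | (k=1,j=1): S=66.9523, K−S=0.0000, hold=1.9588 ⇒ V=1.9588 continue  boundary S*=-
step 0: (k=0,j=0): S=61.5600, K−S=0.0000, hold=3.7303 ⇒ V=3.7303 continue  boundary S*=-

price = 3.7303
boundary = - - - 47.8518 43.9978 47.8518 52.0433 47.8518
tree:
3.7303
5.7469 1.9588
8.5701 3.2745 0.7960
12.3082 5.3104 1.4787 0.1894
16.1622 8.2876 2.6920 0.4015 0.0000
19.7057 12.3082 4.7680 0.8514 0.0000 0.0000
22.9639 16.1622 8.1167 1.8053 0.0000 0.0000 0.0000
25.9596 19.7057 12.3082 3.8279 0.0000 0.0000 0.0000 0.0000
28.7141 22.9639 16.1622 8.1167 0.0000 0.0000 0.0000 0.0000 0.0000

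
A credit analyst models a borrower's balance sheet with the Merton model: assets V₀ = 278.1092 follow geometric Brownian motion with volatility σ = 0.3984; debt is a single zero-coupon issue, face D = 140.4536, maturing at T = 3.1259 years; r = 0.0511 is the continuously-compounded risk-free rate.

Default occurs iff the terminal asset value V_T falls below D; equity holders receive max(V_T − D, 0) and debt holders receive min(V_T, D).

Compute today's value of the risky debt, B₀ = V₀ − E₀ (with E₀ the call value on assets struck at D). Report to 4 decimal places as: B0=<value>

B0=112.7539

Apply the equity-as-call identities (strike 140.4536, horizon 3.1259 years):
d₁ = [ln(V₀/D) + (r + σ²/2)T] / (σ√T)
   = [ln(278.1092/140.4536) + (0.0511 + 0.5·0.3984²)·3.1259] / (0.3984·√3.1259)
   = [0.683137 + 0.407809] / 0.704380 = 1.548803
d₂ = d₁ − σ√T = 1.548803 − 0.704380 = 0.844423
N(d₁) = 0.939285,  N(d₂) = 0.800784,  e^(−rT) = 0.852371
E₀ = V₀·N(d₁) − D·e^(−rT)·N(d₂)
   = 278.1092·0.939285 − 140.4536·0.852371·0.800784 = 165.355272
B₀ = V₀ − E₀ = 278.1092 − 165.355272 = 112.753928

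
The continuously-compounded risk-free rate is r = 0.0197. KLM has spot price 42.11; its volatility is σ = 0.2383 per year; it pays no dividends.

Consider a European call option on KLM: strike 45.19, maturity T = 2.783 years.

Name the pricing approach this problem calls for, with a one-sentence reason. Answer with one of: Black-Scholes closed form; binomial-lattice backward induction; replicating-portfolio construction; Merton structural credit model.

Key observation: a European claim on KLM (strike 45.19) — a lognormal (GBM) underlying with constant rate and volatility — has an exact closed-form value; no lattice or capital structure is involved.

framework: Black-Scholes closed form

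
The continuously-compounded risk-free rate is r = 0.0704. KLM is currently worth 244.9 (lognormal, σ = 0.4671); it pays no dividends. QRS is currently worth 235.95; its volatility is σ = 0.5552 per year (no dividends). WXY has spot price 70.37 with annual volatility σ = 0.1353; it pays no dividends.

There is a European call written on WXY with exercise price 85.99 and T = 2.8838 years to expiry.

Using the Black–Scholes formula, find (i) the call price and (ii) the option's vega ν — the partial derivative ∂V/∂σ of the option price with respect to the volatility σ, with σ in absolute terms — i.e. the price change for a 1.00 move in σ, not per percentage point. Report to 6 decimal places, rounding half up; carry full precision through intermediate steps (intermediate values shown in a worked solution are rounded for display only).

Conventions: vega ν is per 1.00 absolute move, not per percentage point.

σ√T = 0.1353·√2.8838 = 0.229763
d₁ = (ln(S/K) + (r+σ²/2)T) / (σ√T) = (ln(70.37/85.99) + (0.0704+0.1353²/2)·2.8838) / 0.229763 = (-0.200464 + 0.229415) / 0.229763 = 0.126004
d₂ = d₁ − σ√T = 0.126004 − 0.229763 = -0.103759
e^{−rT} = 0.816262
N(d₁) = 0.550136,  N(d₂) = 0.458680
Call price V = S·N(d₁) − K·e^{−rT}·N(d₂) = 38.713046 − 32.194951 = 6.518096
φ(d₁) = (1/√(2π))·e^{−d₁²/2} = 0.395788
ν = S·φ(d₁)·√T = 47.296884

price = 6.518096
ν = 47.296884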